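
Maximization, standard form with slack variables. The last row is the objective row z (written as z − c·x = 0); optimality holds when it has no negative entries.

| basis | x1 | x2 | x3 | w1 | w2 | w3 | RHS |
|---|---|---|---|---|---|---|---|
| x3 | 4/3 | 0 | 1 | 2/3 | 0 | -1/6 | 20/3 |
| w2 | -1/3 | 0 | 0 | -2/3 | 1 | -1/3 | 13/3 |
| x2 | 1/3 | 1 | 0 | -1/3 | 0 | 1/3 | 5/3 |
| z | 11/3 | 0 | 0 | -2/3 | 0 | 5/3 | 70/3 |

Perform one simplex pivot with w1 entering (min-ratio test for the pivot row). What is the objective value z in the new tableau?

Ratio test on column w1 — row 1: (20/3)/(2/3) = 10; row 2: entry -2/3 ≤ 0; row 3: entry -1/3 ≤ 0. Minimum is 10 at row 1 (x3 leaves); pivot element 2/3.
Pivot on row 1; the z-row RHS becomes 70/3 − (-2/3)·10 = 30.

30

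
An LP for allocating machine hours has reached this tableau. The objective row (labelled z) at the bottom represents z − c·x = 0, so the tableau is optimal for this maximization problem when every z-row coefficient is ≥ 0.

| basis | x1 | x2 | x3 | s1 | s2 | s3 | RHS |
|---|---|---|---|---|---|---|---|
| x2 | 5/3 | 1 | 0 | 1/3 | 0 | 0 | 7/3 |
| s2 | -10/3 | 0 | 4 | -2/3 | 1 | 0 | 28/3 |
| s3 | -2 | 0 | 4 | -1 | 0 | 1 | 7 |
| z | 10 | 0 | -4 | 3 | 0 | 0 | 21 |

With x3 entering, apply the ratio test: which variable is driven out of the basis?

Column x3 entries and ratios — x2: 0 ≤ 0, skip; s2: (28/3)/4 = 7/3; s3: 7/4 = 7/4.
Smallest ratio is 7/4 in the row of s3, so s3 leaves.

s3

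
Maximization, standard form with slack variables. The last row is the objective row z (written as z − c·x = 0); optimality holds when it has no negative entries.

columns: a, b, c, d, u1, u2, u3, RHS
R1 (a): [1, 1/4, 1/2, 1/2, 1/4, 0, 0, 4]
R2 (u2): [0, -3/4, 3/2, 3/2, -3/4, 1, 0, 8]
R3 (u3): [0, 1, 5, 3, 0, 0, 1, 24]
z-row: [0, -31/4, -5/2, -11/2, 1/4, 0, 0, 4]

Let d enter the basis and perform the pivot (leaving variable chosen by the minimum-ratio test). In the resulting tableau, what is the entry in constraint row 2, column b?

Ratio test on column d — row 1: 4/(1/2) = 8; row 2: 8/(3/2) = 16/3; row 3: 24/3 = 8. Minimum is 16/3 at row 2 (u2 leaves); pivot element 3/2.
Divide row 2 by 3/2; eliminate column d from the other rows.
In the new row 2, the b entry is the old entry divided by the pivot: (-3/4)/(3/2) = -1/2.

-1/2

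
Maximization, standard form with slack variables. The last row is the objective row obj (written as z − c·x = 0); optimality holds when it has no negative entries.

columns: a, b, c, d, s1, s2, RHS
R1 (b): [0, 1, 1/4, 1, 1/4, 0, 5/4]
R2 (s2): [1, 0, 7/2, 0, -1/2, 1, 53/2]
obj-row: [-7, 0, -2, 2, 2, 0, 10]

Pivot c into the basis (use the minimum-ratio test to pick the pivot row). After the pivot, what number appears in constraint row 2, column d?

-14

Ratio test on column c — row 1: (5/4)/(1/4) = 5; row 2: (53/2)/(7/2) = 53/7. Minimum is 5 at row 1 (b leaves); pivot element 1/4.
Divide row 1 by 1/4; eliminate column c from the other rows.
Row 2 update in column d: 0 − (7/2)·4 = -14.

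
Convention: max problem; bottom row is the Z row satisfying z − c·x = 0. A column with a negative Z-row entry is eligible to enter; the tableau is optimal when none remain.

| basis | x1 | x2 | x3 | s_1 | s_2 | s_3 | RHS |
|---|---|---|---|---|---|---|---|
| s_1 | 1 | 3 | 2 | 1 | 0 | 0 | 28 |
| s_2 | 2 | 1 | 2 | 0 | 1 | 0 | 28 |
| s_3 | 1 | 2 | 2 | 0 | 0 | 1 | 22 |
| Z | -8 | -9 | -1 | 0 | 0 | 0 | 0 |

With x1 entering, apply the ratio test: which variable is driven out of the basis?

Column x1 entries and ratios — s_1: 28/1 = 28; s_2: 28/2 = 14; s_3: 22/1 = 22.
Smallest ratio is 14 in the row of s_2, so s_2 leaves.

s_2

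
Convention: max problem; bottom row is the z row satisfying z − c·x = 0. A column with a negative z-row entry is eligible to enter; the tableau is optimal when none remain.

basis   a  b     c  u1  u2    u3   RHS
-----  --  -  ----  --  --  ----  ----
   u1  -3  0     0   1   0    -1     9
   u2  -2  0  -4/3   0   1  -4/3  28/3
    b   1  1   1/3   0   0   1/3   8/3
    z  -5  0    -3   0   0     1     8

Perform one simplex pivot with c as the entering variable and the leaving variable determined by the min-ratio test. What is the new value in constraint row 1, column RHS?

9

Ratio test on column c — row 1: entry 0 ≤ 0; row 2: entry -4/3 ≤ 0; row 3: (8/3)/(1/3) = 8. Minimum is 8 at row 3 (b leaves); pivot element 1/3.
Divide row 3 by 1/3; eliminate column c from the other rows.
Row 1 update in column RHS: 9 − 0·8 = 9.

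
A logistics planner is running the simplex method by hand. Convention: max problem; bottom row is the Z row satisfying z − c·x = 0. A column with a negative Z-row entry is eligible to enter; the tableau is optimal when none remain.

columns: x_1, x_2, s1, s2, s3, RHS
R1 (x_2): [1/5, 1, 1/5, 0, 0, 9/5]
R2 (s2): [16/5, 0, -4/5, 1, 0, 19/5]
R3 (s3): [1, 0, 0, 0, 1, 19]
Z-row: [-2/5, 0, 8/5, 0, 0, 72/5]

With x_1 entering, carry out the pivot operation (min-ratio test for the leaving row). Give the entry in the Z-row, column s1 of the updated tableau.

3/2

Ratio test on column x_1 — row 1: (9/5)/(1/5) = 9; row 2: (19/5)/(16/5) = 19/16; row 3: 19/1 = 19. Minimum is 19/16 at row 2 (s2 leaves); pivot element 16/5.
Divide row 2 by 16/5; eliminate column x_1 from the other rows.
Z-row update in column s1: 8/5 − (-2/5)·(-1/4) = 3/2.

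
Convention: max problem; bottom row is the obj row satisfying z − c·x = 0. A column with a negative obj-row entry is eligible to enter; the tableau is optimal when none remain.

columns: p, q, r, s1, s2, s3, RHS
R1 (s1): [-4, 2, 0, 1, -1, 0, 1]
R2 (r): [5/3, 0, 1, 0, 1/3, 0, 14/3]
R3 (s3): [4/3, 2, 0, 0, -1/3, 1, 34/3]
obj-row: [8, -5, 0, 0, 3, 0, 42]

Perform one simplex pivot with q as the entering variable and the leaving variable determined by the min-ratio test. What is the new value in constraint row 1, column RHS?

Ratio test on column q — row 1: 1/2 = 1/2; row 2: entry 0 ≤ 0; row 3: (34/3)/2 = 17/3. Minimum is 1/2 at row 1 (s1 leaves); pivot element 2.
Divide row 1 by 2; eliminate column q from the other rows.
In the new row 1, the RHS entry is the old entry divided by the pivot: 1/2 = 1/2.

1/2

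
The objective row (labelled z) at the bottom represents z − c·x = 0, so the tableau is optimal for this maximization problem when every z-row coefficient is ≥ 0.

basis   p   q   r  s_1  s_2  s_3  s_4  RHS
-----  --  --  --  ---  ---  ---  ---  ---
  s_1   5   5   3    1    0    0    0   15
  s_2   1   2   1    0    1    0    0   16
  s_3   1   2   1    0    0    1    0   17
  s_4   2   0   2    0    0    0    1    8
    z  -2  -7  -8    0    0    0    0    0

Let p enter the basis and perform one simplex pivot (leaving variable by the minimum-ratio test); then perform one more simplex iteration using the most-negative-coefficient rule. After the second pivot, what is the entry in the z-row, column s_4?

Ratio test on column p — row 1: 15/5 = 3; row 2: 16/1 = 16; row 3: 17/1 = 17; row 4: 8/2 = 4. Minimum is 3 at row 1 (s_1 leaves); pivot element 5.
Divide row 1 by 5; eliminate column p from the other rows.
Second iteration: most negative z-row entry is -34/5 in column r, so r enters.
Ratio test on column r — row 1: 3/(3/5) = 5; row 2: 13/(2/5) = 65/2; row 3: 14/(2/5) = 35; row 4: 2/(4/5) = 5/2. Minimum is 5/2 at row 4 (s_4 leaves); pivot element 4/5.
Divide row 4 by 4/5; eliminate column r from the other rows.
After both pivots, the entry at the z-row, column s_4 is 17/2.

17/2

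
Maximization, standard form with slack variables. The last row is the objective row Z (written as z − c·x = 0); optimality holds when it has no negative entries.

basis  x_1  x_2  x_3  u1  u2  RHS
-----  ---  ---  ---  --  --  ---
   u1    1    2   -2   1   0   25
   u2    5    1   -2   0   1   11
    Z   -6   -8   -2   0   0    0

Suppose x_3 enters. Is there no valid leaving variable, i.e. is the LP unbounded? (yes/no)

Every constraint-row entry in column x_3 is ≤ 0, so increasing x_3 is unbounded.

yes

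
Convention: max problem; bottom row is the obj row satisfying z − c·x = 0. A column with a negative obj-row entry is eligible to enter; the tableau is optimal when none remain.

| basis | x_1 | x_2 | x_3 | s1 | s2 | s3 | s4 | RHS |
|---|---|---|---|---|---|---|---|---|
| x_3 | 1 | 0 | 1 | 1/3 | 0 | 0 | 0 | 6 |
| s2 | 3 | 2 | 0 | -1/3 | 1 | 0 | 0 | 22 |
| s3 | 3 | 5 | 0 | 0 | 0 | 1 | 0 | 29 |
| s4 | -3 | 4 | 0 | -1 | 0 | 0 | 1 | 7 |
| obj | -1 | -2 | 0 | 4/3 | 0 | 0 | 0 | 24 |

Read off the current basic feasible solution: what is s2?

22

s2 is basic (row 2); its value is the RHS of that row, 22.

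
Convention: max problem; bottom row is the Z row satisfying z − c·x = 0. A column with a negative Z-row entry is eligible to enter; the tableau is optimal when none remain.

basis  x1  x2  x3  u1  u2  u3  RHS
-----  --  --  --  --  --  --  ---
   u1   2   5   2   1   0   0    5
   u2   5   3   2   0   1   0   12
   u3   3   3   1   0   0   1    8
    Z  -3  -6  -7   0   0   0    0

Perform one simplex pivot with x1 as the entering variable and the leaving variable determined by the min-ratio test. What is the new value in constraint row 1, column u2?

-2/5

Ratio test on column x1 — row 1: 5/2 = 5/2; row 2: 12/5 = 12/5; row 3: 8/3 = 8/3. Minimum is 12/5 at row 2 (u2 leaves); pivot element 5.
Divide row 2 by 5; eliminate column x1 from the other rows.
Row 1 update in column u2: 0 − 2·(1/5) = -2/5.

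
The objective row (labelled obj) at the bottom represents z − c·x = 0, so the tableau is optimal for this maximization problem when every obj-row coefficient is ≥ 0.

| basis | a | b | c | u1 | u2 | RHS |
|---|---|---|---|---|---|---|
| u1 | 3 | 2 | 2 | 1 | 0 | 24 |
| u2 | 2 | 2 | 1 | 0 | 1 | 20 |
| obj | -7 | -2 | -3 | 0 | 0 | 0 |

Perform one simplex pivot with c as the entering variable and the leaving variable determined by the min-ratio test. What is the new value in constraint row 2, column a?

Ratio test on column c — row 1: 24/2 = 12; row 2: 20/1 = 20. Minimum is 12 at row 1 (u1 leaves); pivot element 2.
Divide row 1 by 2; eliminate column c from the other rows.
Row 2 update in column a: 2 − 1·(3/2) = 1/2.

1/2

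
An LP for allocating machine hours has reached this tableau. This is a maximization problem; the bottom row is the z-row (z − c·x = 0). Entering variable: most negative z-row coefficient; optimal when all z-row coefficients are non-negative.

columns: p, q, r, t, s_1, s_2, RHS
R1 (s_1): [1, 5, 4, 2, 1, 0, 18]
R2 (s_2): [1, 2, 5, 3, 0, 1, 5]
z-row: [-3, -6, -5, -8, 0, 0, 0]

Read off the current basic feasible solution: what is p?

p is not in the basis, so in the current basic feasible solution p = 0.

0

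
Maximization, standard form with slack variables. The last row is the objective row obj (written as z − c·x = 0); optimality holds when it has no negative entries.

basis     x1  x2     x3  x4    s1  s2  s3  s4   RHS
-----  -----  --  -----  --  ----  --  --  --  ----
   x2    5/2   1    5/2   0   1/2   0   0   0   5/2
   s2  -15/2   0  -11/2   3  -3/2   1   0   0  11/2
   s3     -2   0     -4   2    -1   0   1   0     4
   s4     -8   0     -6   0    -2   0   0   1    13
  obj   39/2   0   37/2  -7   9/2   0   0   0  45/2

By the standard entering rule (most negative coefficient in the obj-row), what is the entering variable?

Negative obj-row entries: x4: -7.
The most negative is -7 in column x4, so x4 enters.

x4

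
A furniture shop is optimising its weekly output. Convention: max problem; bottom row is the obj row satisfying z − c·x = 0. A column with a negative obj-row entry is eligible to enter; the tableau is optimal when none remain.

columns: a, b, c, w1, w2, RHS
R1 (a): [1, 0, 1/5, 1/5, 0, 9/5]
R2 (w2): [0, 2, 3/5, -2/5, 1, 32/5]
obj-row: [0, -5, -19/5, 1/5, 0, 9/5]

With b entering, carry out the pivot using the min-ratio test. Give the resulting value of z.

89/5

Ratio test on column b — row 1: entry 0 ≤ 0; row 2: (32/5)/2 = 16/5. Minimum is 16/5 at row 2 (w2 leaves); pivot element 2.
Pivot on row 2; the obj-row RHS becomes 9/5 − (-5)·(16/5) = 89/5.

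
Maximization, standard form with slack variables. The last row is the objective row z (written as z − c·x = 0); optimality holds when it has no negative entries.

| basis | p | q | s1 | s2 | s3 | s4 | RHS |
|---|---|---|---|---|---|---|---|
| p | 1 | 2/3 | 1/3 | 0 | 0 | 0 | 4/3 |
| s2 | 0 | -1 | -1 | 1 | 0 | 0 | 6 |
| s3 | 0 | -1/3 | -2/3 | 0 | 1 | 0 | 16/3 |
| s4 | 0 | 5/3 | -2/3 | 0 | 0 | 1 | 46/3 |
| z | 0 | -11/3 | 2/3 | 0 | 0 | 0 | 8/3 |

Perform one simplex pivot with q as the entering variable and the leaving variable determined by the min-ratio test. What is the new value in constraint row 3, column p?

1/2

Ratio test on column q — row 1: (4/3)/(2/3) = 2; row 2: entry -1 ≤ 0; row 3: entry -1/3 ≤ 0; row 4: (46/3)/(5/3) = 46/5. Minimum is 2 at row 1 (p leaves); pivot element 2/3.
Divide row 1 by 2/3; eliminate column q from the other rows.
Row 3 update in column p: 0 − (-1/3)·(3/2) = 1/2.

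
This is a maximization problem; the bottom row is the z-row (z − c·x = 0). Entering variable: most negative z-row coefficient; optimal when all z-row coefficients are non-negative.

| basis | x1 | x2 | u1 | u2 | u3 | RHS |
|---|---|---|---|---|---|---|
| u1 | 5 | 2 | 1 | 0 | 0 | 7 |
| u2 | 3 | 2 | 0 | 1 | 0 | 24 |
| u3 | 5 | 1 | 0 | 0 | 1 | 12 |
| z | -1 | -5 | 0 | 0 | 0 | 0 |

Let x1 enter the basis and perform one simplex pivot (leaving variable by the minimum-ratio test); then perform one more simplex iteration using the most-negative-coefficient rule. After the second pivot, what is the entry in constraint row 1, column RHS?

7/2

Ratio test on column x1 — row 1: 7/5 = 7/5; row 2: 24/3 = 8; row 3: 12/5 = 12/5. Minimum is 7/5 at row 1 (u1 leaves); pivot element 5.
Divide row 1 by 5; eliminate column x1 from the other rows.
Second iteration: most negative z-row entry is -23/5 in column x2, so x2 enters.
Ratio test on column x2 — row 1: (7/5)/(2/5) = 7/2; row 2: (99/5)/(4/5) = 99/4; row 3: entry -1 ≤ 0. Minimum is 7/2 at row 1 (x1 leaves); pivot element 2/5.
Divide row 1 by 2/5; eliminate column x2 from the other rows.
After both pivots, the entry at constraint row 1, column RHS is 7/2.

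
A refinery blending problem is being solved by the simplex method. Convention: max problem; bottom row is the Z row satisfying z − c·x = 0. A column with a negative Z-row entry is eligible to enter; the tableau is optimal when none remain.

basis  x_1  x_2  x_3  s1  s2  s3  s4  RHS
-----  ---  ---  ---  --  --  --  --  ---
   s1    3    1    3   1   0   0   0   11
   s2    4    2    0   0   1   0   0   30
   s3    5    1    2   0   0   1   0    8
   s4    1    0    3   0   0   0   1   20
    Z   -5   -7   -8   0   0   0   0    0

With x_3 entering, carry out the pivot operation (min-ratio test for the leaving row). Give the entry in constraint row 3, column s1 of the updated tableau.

-2/3

Ratio test on column x_3 — row 1: 11/3 = 11/3; row 2: entry 0 ≤ 0; row 3: 8/2 = 4; row 4: 20/3 = 20/3. Minimum is 11/3 at row 1 (s1 leaves); pivot element 3.
Divide row 1 by 3; eliminate column x_3 from the other rows.
Row 3 update in column s1: 0 − 2·(1/3) = -2/3.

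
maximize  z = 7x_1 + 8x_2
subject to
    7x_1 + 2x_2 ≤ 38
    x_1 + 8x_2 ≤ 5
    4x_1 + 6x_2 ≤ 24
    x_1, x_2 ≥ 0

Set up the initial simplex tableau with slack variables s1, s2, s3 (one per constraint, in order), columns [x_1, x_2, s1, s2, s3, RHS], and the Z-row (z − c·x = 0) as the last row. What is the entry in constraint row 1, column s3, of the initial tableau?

Slack s3 belongs to constraint 3; its column is the unit vector e_3, so the entry in row 1 is 0.

0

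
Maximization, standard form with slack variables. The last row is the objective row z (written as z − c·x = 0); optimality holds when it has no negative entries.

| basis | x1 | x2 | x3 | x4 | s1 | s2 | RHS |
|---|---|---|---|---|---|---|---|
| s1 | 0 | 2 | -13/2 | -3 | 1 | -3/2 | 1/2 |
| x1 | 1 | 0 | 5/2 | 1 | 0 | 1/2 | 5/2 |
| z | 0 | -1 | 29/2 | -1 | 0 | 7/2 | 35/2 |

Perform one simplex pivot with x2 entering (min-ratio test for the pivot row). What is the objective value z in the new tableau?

71/4

Ratio test on column x2 — row 1: (1/2)/2 = 1/4; row 2: entry 0 ≤ 0. Minimum is 1/4 at row 1 (s1 leaves); pivot element 2.
Pivot on row 1; the z-row RHS becomes 35/2 − (-1)·(1/4) = 71/4.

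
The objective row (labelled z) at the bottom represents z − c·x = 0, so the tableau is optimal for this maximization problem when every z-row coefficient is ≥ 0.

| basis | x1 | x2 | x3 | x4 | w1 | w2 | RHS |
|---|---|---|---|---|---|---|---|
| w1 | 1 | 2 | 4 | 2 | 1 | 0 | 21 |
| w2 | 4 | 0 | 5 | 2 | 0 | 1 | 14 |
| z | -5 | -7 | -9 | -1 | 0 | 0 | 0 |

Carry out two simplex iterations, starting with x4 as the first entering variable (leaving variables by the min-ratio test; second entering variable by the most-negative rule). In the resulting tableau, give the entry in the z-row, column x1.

Ratio test on column x4 — row 1: 21/2 = 21/2; row 2: 14/2 = 7. Minimum is 7 at row 2 (w2 leaves); pivot element 2.
Divide row 2 by 2; eliminate column x4 from the other rows.
Second iteration: most negative z-row entry is -7 in column x2, so x2 enters.
Ratio test on column x2 — row 1: 7/2 = 7/2; row 2: entry 0 ≤ 0. Minimum is 7/2 at row 1 (w1 leaves); pivot element 2.
Divide row 1 by 2; eliminate column x2 from the other rows.
After both pivots, the entry at the z-row, column x1 is -27/2.

-27/2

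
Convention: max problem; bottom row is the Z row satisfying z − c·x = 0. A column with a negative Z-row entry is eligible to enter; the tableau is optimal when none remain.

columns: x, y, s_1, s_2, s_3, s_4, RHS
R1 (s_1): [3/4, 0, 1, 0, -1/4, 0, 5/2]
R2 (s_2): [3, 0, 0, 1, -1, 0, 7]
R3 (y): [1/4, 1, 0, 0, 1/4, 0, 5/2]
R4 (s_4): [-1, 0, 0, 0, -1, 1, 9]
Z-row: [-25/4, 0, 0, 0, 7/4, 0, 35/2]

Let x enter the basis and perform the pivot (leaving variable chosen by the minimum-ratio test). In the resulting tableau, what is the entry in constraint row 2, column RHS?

Ratio test on column x — row 1: (5/2)/(3/4) = 10/3; row 2: 7/3 = 7/3; row 3: (5/2)/(1/4) = 10; row 4: entry -1 ≤ 0. Minimum is 7/3 at row 2 (s_2 leaves); pivot element 3.
Divide row 2 by 3; eliminate column x from the other rows.
In the new row 2, the RHS entry is the old entry divided by the pivot: 7/3 = 7/3.

7/3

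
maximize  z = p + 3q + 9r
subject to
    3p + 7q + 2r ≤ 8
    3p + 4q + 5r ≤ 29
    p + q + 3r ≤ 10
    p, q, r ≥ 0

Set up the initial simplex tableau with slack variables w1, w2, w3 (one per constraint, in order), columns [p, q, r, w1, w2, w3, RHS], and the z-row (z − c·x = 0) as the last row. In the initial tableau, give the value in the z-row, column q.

The z-row carries the negated objective coefficients: the q entry is -3.

-3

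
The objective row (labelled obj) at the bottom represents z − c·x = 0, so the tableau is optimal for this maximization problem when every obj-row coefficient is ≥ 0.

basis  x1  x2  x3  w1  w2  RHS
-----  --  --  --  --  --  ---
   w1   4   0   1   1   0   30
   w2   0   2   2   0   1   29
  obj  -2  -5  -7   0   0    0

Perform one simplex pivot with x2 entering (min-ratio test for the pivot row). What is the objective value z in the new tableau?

Ratio test on column x2 — row 1: entry 0 ≤ 0; row 2: 29/2 = 29/2. Minimum is 29/2 at row 2 (w2 leaves); pivot element 2.
Pivot on row 2; the obj-row RHS becomes 0 − (-5)·(29/2) = 145/2.

145/2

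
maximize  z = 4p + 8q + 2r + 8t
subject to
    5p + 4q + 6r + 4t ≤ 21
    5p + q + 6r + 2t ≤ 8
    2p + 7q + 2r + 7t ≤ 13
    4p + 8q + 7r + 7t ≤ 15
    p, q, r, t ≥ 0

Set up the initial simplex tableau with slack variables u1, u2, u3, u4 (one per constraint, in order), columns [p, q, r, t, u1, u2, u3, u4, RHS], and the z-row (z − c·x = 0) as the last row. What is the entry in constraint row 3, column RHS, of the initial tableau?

13

The RHS of constraint 3 is b_3 = 13.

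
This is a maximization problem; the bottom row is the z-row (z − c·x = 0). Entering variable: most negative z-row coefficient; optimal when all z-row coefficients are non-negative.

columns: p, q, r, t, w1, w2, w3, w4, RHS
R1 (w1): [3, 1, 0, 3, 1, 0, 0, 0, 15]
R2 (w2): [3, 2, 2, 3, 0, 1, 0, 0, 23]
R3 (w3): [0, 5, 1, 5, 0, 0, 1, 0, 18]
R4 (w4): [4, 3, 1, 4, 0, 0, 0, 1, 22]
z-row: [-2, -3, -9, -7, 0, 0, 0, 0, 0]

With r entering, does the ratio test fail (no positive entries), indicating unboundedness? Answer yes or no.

Column r has positive entries in row(s) 2, 3, 4, so the ratio test bounds it — not unbounded.

no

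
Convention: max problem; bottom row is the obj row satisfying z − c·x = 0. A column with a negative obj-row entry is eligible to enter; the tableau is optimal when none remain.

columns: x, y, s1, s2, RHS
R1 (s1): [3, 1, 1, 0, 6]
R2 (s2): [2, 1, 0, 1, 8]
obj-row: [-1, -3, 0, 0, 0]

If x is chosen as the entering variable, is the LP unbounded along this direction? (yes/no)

Column x has positive entries in row(s) 1, 2, so the ratio test bounds it — not unbounded.

no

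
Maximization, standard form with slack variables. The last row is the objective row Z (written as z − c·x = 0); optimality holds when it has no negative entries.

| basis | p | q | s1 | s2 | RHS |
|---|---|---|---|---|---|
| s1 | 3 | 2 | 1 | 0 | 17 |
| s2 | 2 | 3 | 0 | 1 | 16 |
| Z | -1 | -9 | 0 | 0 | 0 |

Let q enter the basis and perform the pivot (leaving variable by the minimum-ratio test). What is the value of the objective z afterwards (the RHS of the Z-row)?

48

Ratio test on column q — row 1: 17/2 = 17/2; row 2: 16/3 = 16/3. Minimum is 16/3 at row 2 (s2 leaves); pivot element 3.
Pivot on row 2; the Z-row RHS becomes 0 − (-9)·(16/3) = 48.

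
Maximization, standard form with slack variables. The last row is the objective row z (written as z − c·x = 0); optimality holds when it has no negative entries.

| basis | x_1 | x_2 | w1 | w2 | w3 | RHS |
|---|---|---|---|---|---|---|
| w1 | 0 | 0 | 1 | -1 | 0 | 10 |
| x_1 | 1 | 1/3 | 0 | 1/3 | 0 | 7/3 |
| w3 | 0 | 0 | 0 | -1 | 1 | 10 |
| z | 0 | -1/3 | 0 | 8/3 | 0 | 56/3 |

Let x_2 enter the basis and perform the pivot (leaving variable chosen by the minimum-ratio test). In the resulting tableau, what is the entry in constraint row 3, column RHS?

10

Ratio test on column x_2 — row 1: entry 0 ≤ 0; row 2: (7/3)/(1/3) = 7; row 3: entry 0 ≤ 0. Minimum is 7 at row 2 (x_1 leaves); pivot element 1/3.
Divide row 2 by 1/3; eliminate column x_2 from the other rows.
Row 3 update in column RHS: 10 − 0·7 = 10.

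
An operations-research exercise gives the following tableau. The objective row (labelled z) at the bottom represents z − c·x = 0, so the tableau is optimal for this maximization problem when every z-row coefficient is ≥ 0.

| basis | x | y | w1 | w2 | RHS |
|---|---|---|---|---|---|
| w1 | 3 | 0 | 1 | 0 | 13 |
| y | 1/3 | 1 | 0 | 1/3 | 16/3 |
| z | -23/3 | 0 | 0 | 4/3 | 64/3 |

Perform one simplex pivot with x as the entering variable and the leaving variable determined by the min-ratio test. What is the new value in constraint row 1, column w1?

Ratio test on column x — row 1: 13/3 = 13/3; row 2: (16/3)/(1/3) = 16. Minimum is 13/3 at row 1 (w1 leaves); pivot element 3.
Divide row 1 by 3; eliminate column x from the other rows.
In the new row 1, the w1 entry is the old entry divided by the pivot: 1/3 = 1/3.

1/3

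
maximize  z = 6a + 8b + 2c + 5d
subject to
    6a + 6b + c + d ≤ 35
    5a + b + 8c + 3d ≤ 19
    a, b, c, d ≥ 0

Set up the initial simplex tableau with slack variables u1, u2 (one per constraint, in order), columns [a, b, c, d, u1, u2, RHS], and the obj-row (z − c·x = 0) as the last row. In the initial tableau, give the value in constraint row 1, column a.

6

Constraint 1 has coefficient 6 on a.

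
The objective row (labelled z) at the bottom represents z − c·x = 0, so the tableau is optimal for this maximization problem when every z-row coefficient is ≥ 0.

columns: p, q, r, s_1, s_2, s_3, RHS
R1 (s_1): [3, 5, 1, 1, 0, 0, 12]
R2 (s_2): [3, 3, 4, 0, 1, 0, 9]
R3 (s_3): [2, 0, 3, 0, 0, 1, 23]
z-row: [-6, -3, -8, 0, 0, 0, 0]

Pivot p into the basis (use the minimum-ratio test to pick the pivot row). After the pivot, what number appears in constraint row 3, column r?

Ratio test on column p — row 1: 12/3 = 4; row 2: 9/3 = 3; row 3: 23/2 = 23/2. Minimum is 3 at row 2 (s_2 leaves); pivot element 3.
Divide row 2 by 3; eliminate column p from the other rows.
Row 3 update in column r: 3 − 2·(4/3) = 1/3.

1/3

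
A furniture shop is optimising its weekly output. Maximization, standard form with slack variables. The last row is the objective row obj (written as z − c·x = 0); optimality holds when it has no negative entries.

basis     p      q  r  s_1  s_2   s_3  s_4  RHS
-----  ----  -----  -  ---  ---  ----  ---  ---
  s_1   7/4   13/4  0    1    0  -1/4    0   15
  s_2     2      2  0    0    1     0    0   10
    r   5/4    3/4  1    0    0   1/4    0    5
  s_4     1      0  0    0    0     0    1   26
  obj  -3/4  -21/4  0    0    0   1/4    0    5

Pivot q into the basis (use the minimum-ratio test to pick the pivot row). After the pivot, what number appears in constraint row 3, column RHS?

Ratio test on column q — row 1: 15/(13/4) = 60/13; row 2: 10/2 = 5; row 3: 5/(3/4) = 20/3; row 4: entry 0 ≤ 0. Minimum is 60/13 at row 1 (s_1 leaves); pivot element 13/4.
Divide row 1 by 13/4; eliminate column q from the other rows.
Row 3 update in column RHS: 5 − (3/4)·(60/13) = 20/13.

20/13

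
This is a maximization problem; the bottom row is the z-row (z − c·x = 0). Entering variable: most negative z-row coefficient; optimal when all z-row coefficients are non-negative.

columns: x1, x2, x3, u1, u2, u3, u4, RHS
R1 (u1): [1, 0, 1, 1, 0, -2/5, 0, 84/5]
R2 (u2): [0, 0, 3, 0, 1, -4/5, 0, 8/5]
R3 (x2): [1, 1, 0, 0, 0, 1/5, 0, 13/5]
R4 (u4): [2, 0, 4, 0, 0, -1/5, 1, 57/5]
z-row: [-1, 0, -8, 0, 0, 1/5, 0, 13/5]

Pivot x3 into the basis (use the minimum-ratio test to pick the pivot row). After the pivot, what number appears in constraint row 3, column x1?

Ratio test on column x3 — row 1: (84/5)/1 = 84/5; row 2: (8/5)/3 = 8/15; row 3: entry 0 ≤ 0; row 4: (57/5)/4 = 57/20. Minimum is 8/15 at row 2 (u2 leaves); pivot element 3.
Divide row 2 by 3; eliminate column x3 from the other rows.
Row 3 update in column x1: 1 − 0·0 = 1.

1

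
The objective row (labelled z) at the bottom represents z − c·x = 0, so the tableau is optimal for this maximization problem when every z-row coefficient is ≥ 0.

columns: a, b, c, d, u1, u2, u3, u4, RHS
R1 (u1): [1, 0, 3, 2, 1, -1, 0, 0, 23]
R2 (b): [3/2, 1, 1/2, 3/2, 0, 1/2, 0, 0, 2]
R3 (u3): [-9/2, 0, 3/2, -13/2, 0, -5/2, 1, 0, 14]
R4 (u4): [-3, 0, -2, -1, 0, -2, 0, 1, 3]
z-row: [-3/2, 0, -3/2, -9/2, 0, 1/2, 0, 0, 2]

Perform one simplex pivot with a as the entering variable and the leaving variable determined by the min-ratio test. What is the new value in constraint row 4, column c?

Ratio test on column a — row 1: 23/1 = 23; row 2: 2/(3/2) = 4/3; row 3: entry -9/2 ≤ 0; row 4: entry -3 ≤ 0. Minimum is 4/3 at row 2 (b leaves); pivot element 3/2.
Divide row 2 by 3/2; eliminate column a from the other rows.
Row 4 update in column c: -2 − (-3)·(1/3) = -1.

-1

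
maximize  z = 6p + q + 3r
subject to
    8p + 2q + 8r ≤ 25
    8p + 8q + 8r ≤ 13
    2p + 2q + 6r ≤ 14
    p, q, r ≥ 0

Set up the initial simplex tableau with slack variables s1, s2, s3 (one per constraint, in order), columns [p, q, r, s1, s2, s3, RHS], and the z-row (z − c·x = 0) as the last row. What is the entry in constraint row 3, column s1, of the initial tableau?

0

Slack s1 belongs to constraint 1; its column is the unit vector e_1, so the entry in row 3 is 0.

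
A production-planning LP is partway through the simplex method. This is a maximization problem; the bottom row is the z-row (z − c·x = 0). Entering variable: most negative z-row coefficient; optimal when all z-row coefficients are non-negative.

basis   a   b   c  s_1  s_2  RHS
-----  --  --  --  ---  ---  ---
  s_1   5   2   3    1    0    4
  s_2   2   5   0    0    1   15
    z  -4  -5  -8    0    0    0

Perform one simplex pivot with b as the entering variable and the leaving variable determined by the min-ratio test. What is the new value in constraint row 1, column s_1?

1/2

Ratio test on column b — row 1: 4/2 = 2; row 2: 15/5 = 3. Minimum is 2 at row 1 (s_1 leaves); pivot element 2.
Divide row 1 by 2; eliminate column b from the other rows.
In the new row 1, the s_1 entry is the old entry divided by the pivot: 1/2 = 1/2.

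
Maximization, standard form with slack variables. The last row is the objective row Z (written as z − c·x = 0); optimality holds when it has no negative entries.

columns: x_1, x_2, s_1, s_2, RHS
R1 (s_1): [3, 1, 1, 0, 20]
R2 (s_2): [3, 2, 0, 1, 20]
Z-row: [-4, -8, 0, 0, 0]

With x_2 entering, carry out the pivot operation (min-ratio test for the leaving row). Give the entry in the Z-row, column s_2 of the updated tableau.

Ratio test on column x_2 — row 1: 20/1 = 20; row 2: 20/2 = 10. Minimum is 10 at row 2 (s_2 leaves); pivot element 2.
Divide row 2 by 2; eliminate column x_2 from the other rows.
Z-row update in column s_2: 0 − (-8)·(1/2) = 4.

4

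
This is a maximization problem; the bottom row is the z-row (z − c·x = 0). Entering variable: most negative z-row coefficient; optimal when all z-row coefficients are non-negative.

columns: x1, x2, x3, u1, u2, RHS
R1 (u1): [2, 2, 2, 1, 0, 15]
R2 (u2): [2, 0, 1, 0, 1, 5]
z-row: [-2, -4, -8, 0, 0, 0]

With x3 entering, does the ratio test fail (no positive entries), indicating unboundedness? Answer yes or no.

Column x3 has positive entries in row(s) 1, 2, so the ratio test bounds it — not unbounded.

no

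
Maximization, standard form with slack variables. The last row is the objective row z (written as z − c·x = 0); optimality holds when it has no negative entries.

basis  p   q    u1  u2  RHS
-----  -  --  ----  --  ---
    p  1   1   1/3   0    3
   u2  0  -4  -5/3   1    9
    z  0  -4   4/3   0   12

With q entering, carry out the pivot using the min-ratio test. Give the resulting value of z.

24

Ratio test on column q — row 1: 3/1 = 3; row 2: entry -4 ≤ 0. Minimum is 3 at row 1 (p leaves); pivot element 1.
Pivot on row 1; the z-row RHS becomes 12 − (-4)·3 = 24.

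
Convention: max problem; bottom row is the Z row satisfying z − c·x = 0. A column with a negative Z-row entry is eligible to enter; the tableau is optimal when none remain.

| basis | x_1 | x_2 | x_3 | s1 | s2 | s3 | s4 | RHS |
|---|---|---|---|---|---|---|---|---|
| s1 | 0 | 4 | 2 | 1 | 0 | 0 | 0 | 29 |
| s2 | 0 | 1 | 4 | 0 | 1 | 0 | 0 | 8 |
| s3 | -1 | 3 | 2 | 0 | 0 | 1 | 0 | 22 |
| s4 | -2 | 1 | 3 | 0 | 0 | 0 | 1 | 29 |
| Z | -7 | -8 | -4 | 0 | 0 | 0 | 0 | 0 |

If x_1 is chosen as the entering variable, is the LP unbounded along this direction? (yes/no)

yes

Every constraint-row entry in column x_1 is ≤ 0, so increasing x_1 is unbounded.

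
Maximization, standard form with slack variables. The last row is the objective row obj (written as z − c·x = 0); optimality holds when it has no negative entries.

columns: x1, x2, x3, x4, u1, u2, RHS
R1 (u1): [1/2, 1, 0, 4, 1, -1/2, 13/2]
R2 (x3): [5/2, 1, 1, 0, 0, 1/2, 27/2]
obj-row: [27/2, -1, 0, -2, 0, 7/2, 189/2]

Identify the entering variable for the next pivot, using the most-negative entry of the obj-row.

Negative obj-row entries: x2: -1, x4: -2.
The most negative is -2 in column x4, so x4 enters.

x4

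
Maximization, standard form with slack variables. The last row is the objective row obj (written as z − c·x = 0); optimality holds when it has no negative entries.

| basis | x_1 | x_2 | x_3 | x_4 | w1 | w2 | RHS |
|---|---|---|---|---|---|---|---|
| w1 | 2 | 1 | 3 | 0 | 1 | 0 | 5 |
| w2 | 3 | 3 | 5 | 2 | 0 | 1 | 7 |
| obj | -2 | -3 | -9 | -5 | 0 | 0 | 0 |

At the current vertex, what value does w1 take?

w1 is basic (row 1); its value is the RHS of that row, 5.

5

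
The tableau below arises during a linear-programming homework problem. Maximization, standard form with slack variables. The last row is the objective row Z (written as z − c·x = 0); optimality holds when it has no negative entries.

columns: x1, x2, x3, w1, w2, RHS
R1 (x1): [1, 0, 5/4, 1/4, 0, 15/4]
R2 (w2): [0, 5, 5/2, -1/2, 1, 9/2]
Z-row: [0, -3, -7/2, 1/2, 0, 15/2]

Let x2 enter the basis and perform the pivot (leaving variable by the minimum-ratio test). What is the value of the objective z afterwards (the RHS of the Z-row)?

Ratio test on column x2 — row 1: entry 0 ≤ 0; row 2: (9/2)/5 = 9/10. Minimum is 9/10 at row 2 (w2 leaves); pivot element 5.
Pivot on row 2; the Z-row RHS becomes 15/2 − (-3)·(9/10) = 51/5.

51/5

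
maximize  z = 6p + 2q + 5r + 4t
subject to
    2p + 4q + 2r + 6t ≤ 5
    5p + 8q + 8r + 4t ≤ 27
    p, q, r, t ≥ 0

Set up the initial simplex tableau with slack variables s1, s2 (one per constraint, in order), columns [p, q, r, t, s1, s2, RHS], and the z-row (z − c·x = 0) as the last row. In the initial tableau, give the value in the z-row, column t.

-4

The z-row carries the negated objective coefficients: the t entry is -4.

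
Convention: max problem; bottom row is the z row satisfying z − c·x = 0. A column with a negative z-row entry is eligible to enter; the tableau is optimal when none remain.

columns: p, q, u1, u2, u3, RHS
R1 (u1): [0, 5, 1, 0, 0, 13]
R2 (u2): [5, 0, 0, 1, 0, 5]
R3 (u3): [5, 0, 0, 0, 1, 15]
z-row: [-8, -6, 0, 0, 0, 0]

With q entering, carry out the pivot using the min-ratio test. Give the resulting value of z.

Ratio test on column q — row 1: 13/5 = 13/5; row 2: entry 0 ≤ 0; row 3: entry 0 ≤ 0. Minimum is 13/5 at row 1 (u1 leaves); pivot element 5.
Pivot on row 1; the z-row RHS becomes 0 − (-6)·(13/5) = 78/5.

78/5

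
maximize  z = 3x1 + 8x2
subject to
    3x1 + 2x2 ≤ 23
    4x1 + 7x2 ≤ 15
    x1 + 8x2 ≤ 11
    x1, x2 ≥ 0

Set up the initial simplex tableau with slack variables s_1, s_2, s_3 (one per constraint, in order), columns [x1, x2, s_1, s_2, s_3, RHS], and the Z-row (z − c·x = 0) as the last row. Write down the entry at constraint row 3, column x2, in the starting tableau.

Constraint 3 has coefficient 8 on x2.

8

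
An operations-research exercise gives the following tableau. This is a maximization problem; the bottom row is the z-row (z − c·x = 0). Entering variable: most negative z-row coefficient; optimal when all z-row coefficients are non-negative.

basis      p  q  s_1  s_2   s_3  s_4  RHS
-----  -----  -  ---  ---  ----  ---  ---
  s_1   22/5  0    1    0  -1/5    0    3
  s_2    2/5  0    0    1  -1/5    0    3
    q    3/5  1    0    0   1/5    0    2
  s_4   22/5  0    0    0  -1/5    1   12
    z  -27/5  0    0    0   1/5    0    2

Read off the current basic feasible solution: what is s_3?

s_3 is not in the basis, so in the current basic feasible solution s_3 = 0.

0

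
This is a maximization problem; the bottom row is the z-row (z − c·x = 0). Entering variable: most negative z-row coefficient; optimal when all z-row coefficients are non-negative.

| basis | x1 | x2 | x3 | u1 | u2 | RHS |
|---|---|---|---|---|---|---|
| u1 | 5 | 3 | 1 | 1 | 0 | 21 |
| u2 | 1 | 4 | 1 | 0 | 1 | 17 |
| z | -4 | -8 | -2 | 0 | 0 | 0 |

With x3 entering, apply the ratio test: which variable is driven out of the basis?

u2

Column x3 entries and ratios — u1: 21/1 = 21; u2: 17/1 = 17.
Smallest ratio is 17 in the row of u2, so u2 leaves.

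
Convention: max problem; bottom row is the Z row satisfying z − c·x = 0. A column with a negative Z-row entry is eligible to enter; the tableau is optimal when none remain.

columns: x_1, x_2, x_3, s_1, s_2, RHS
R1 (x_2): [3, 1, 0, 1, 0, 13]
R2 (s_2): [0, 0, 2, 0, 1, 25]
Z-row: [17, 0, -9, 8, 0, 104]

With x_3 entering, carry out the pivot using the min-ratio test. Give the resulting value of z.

433/2

Ratio test on column x_3 — row 1: entry 0 ≤ 0; row 2: 25/2 = 25/2. Minimum is 25/2 at row 2 (s_2 leaves); pivot element 2.
Pivot on row 2; the Z-row RHS becomes 104 − (-9)·(25/2) = 433/2.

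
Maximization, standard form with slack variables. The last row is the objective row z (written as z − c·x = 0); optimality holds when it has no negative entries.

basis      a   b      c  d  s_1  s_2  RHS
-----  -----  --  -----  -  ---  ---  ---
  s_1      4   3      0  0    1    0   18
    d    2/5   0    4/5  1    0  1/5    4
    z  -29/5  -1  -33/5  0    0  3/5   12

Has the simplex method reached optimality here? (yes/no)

no

The z-row has a negative entry -33/5 in column c, so it is not optimal.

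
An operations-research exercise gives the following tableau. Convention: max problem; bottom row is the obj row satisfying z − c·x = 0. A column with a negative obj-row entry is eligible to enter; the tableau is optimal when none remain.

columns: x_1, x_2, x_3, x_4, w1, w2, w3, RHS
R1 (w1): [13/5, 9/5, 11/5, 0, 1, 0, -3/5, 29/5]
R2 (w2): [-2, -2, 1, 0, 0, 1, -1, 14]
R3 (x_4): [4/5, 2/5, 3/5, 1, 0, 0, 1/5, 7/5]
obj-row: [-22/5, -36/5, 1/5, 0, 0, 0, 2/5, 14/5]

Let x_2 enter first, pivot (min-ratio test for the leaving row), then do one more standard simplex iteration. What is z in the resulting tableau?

80/3

Ratio test on column x_2 — row 1: (29/5)/(9/5) = 29/9; row 2: entry -2 ≤ 0; row 3: (7/5)/(2/5) = 7/2. Minimum is 29/9 at row 1 (w1 leaves); pivot element 9/5.
Pivot on row 1; the obj-row RHS becomes 14/5 − (-36/5)·(29/9) = 26.
Next entering variable (most negative obj-row entry -2): w3.
Ratio test on column w3 — row 1: entry -1/3 ≤ 0; row 2: entry -5/3 ≤ 0; row 3: (1/9)/(1/3) = 1/3. Minimum is 1/3 at row 3 (x_4 leaves); pivot element 1/3.
After the second pivot the obj-row RHS is 26 − (-2)·(1/3) = 80/3.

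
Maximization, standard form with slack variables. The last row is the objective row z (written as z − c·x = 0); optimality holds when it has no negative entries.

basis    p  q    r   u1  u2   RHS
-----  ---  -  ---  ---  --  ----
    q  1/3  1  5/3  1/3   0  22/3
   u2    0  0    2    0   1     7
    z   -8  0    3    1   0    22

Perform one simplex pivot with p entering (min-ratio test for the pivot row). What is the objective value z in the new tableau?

198

Ratio test on column p — row 1: (22/3)/(1/3) = 22; row 2: entry 0 ≤ 0. Minimum is 22 at row 1 (q leaves); pivot element 1/3.
Pivot on row 1; the z-row RHS becomes 22 − (-8)·22 = 198.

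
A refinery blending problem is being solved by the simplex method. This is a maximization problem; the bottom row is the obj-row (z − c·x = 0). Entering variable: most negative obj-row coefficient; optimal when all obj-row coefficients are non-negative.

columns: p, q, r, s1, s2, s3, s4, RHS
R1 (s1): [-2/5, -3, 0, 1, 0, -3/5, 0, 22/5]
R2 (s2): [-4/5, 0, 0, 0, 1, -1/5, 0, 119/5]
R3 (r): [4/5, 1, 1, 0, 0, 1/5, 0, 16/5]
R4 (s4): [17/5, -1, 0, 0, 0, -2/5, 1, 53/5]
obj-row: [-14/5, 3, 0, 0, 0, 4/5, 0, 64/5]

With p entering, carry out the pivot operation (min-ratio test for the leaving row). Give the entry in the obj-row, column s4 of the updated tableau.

14/17

Ratio test on column p — row 1: entry -2/5 ≤ 0; row 2: entry -4/5 ≤ 0; row 3: (16/5)/(4/5) = 4; row 4: (53/5)/(17/5) = 53/17. Minimum is 53/17 at row 4 (s4 leaves); pivot element 17/5.
Divide row 4 by 17/5; eliminate column p from the other rows.
obj-row update in column s4: 0 − (-14/5)·(5/17) = 14/17.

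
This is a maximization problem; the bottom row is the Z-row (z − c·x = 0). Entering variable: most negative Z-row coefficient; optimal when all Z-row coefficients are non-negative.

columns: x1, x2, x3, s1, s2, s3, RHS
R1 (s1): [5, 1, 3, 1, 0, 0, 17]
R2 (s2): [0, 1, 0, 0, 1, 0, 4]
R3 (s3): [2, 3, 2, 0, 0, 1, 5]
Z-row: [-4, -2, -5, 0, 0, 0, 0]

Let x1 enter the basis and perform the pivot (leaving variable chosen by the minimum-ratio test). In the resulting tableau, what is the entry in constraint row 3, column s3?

Ratio test on column x1 — row 1: 17/5 = 17/5; row 2: entry 0 ≤ 0; row 3: 5/2 = 5/2. Minimum is 5/2 at row 3 (s3 leaves); pivot element 2.
Divide row 3 by 2; eliminate column x1 from the other rows.
In the new row 3, the s3 entry is the old entry divided by the pivot: 1/2 = 1/2.

1/2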